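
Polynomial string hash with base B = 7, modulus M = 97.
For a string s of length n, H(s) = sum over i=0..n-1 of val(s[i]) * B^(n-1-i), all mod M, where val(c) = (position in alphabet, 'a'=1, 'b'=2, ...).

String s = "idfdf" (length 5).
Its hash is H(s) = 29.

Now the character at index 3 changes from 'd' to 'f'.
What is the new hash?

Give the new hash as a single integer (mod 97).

val('d') = 4, val('f') = 6
Position k = 3, exponent = n-1-k = 1
B^1 mod M = 7^1 mod 97 = 7
Delta = (6 - 4) * 7 mod 97 = 14
New hash = (29 + 14) mod 97 = 43

Answer: 43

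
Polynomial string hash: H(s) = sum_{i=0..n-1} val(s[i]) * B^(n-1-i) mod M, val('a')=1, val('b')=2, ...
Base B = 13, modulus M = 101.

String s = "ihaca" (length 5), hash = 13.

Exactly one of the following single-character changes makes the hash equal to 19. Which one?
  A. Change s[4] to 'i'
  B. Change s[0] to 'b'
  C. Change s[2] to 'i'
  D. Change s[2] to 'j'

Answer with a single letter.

Option A: s[4]='a'->'i', delta=(9-1)*13^0 mod 101 = 8, hash=13+8 mod 101 = 21
Option B: s[0]='i'->'b', delta=(2-9)*13^4 mod 101 = 53, hash=13+53 mod 101 = 66
Option C: s[2]='a'->'i', delta=(9-1)*13^2 mod 101 = 39, hash=13+39 mod 101 = 52
Option D: s[2]='a'->'j', delta=(10-1)*13^2 mod 101 = 6, hash=13+6 mod 101 = 19 <-- target

Answer: D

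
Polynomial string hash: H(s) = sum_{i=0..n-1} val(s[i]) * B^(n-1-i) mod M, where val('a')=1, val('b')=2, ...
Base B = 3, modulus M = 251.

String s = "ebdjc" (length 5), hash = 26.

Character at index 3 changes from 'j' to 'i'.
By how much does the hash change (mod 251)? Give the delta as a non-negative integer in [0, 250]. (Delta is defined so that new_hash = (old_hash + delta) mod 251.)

Answer: 248

Derivation:
Delta formula: (val(new) - val(old)) * B^(n-1-k) mod M
  val('i') - val('j') = 9 - 10 = -1
  B^(n-1-k) = 3^1 mod 251 = 3
  Delta = -1 * 3 mod 251 = 248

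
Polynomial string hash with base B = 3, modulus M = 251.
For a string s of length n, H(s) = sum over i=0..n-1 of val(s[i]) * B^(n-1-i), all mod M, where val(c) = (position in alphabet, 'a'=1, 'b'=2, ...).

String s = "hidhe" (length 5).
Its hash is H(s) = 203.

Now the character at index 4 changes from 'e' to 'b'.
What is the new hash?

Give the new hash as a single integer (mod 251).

Answer: 200

Derivation:
val('e') = 5, val('b') = 2
Position k = 4, exponent = n-1-k = 0
B^0 mod M = 3^0 mod 251 = 1
Delta = (2 - 5) * 1 mod 251 = 248
New hash = (203 + 248) mod 251 = 200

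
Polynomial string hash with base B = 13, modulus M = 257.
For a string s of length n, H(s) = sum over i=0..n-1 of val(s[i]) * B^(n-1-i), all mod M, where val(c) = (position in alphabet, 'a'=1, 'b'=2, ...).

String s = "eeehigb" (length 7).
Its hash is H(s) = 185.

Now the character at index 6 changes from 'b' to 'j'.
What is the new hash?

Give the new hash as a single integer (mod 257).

Answer: 193

Derivation:
val('b') = 2, val('j') = 10
Position k = 6, exponent = n-1-k = 0
B^0 mod M = 13^0 mod 257 = 1
Delta = (10 - 2) * 1 mod 257 = 8
New hash = (185 + 8) mod 257 = 193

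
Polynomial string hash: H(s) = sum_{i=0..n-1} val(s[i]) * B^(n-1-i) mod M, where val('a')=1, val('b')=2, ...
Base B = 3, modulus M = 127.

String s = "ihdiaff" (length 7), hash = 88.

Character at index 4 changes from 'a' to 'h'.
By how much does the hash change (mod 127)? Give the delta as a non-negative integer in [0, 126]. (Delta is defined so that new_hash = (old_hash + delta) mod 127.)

Answer: 63

Derivation:
Delta formula: (val(new) - val(old)) * B^(n-1-k) mod M
  val('h') - val('a') = 8 - 1 = 7
  B^(n-1-k) = 3^2 mod 127 = 9
  Delta = 7 * 9 mod 127 = 63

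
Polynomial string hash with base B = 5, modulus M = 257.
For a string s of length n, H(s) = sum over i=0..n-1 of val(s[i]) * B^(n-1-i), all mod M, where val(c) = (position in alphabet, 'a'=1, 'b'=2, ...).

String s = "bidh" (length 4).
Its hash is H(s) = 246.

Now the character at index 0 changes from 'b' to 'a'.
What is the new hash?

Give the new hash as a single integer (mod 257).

val('b') = 2, val('a') = 1
Position k = 0, exponent = n-1-k = 3
B^3 mod M = 5^3 mod 257 = 125
Delta = (1 - 2) * 125 mod 257 = 132
New hash = (246 + 132) mod 257 = 121

Answer: 121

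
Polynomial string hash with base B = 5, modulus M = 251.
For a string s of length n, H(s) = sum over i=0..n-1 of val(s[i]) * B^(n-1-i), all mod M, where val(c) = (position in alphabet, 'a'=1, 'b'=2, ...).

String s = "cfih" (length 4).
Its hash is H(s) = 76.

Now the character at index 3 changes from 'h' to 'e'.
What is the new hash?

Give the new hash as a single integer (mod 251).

val('h') = 8, val('e') = 5
Position k = 3, exponent = n-1-k = 0
B^0 mod M = 5^0 mod 251 = 1
Delta = (5 - 8) * 1 mod 251 = 248
New hash = (76 + 248) mod 251 = 73

Answer: 73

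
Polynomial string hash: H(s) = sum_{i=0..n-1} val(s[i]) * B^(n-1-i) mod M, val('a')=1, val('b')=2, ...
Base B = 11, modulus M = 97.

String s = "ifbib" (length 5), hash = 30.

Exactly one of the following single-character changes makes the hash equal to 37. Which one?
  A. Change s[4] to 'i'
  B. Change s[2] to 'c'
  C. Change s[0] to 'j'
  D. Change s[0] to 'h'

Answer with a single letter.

Answer: A

Derivation:
Option A: s[4]='b'->'i', delta=(9-2)*11^0 mod 97 = 7, hash=30+7 mod 97 = 37 <-- target
Option B: s[2]='b'->'c', delta=(3-2)*11^2 mod 97 = 24, hash=30+24 mod 97 = 54
Option C: s[0]='i'->'j', delta=(10-9)*11^4 mod 97 = 91, hash=30+91 mod 97 = 24
Option D: s[0]='i'->'h', delta=(8-9)*11^4 mod 97 = 6, hash=30+6 mod 97 = 36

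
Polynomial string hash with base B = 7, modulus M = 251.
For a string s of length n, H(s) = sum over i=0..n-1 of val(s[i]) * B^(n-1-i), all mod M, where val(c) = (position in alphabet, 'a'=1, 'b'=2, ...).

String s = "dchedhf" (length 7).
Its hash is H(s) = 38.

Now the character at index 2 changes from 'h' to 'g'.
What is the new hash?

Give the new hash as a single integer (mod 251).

val('h') = 8, val('g') = 7
Position k = 2, exponent = n-1-k = 4
B^4 mod M = 7^4 mod 251 = 142
Delta = (7 - 8) * 142 mod 251 = 109
New hash = (38 + 109) mod 251 = 147

Answer: 147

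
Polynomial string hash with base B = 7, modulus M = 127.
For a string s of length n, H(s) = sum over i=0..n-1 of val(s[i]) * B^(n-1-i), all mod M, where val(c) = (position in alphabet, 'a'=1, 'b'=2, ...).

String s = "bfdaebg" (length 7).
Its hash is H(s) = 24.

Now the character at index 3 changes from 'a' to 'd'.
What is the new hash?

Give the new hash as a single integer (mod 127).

val('a') = 1, val('d') = 4
Position k = 3, exponent = n-1-k = 3
B^3 mod M = 7^3 mod 127 = 89
Delta = (4 - 1) * 89 mod 127 = 13
New hash = (24 + 13) mod 127 = 37

Answer: 37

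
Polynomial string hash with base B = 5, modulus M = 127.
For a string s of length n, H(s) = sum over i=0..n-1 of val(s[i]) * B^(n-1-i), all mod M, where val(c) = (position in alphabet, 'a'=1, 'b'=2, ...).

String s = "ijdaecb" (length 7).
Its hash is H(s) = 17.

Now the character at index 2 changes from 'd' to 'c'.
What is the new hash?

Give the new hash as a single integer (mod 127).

Answer: 27

Derivation:
val('d') = 4, val('c') = 3
Position k = 2, exponent = n-1-k = 4
B^4 mod M = 5^4 mod 127 = 117
Delta = (3 - 4) * 117 mod 127 = 10
New hash = (17 + 10) mod 127 = 27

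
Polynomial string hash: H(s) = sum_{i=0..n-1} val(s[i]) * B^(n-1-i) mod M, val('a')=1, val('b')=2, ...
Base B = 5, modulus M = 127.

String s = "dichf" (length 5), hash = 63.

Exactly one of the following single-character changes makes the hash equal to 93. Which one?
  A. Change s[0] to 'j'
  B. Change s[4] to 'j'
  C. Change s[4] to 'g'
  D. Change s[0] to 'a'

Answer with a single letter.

Answer: D

Derivation:
Option A: s[0]='d'->'j', delta=(10-4)*5^4 mod 127 = 67, hash=63+67 mod 127 = 3
Option B: s[4]='f'->'j', delta=(10-6)*5^0 mod 127 = 4, hash=63+4 mod 127 = 67
Option C: s[4]='f'->'g', delta=(7-6)*5^0 mod 127 = 1, hash=63+1 mod 127 = 64
Option D: s[0]='d'->'a', delta=(1-4)*5^4 mod 127 = 30, hash=63+30 mod 127 = 93 <-- target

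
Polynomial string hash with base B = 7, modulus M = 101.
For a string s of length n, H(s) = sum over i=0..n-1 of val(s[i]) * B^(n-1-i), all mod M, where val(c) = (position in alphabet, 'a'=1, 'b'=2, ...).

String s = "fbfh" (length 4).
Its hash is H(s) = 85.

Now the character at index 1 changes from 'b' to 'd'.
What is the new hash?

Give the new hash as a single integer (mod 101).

val('b') = 2, val('d') = 4
Position k = 1, exponent = n-1-k = 2
B^2 mod M = 7^2 mod 101 = 49
Delta = (4 - 2) * 49 mod 101 = 98
New hash = (85 + 98) mod 101 = 82

Answer: 82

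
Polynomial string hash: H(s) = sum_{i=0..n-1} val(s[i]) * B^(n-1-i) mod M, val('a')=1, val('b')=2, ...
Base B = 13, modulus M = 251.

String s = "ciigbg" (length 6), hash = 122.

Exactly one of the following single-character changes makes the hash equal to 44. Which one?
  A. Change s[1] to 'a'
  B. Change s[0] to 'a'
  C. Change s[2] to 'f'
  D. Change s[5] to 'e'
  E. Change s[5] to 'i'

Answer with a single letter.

Option A: s[1]='i'->'a', delta=(1-9)*13^4 mod 251 = 173, hash=122+173 mod 251 = 44 <-- target
Option B: s[0]='c'->'a', delta=(1-3)*13^5 mod 251 = 123, hash=122+123 mod 251 = 245
Option C: s[2]='i'->'f', delta=(6-9)*13^3 mod 251 = 186, hash=122+186 mod 251 = 57
Option D: s[5]='g'->'e', delta=(5-7)*13^0 mod 251 = 249, hash=122+249 mod 251 = 120
Option E: s[5]='g'->'i', delta=(9-7)*13^0 mod 251 = 2, hash=122+2 mod 251 = 124

Answer: A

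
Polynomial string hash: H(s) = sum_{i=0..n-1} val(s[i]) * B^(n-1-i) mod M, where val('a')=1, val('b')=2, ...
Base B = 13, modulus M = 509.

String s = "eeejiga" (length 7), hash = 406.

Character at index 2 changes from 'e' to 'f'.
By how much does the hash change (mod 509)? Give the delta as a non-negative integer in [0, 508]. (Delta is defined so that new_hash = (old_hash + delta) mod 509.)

Answer: 57

Derivation:
Delta formula: (val(new) - val(old)) * B^(n-1-k) mod M
  val('f') - val('e') = 6 - 5 = 1
  B^(n-1-k) = 13^4 mod 509 = 57
  Delta = 1 * 57 mod 509 = 57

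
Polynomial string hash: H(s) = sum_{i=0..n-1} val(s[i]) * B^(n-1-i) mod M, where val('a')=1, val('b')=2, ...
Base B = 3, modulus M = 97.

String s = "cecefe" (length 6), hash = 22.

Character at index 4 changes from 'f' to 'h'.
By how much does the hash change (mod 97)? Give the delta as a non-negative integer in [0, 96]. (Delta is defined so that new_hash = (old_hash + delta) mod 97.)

Answer: 6

Derivation:
Delta formula: (val(new) - val(old)) * B^(n-1-k) mod M
  val('h') - val('f') = 8 - 6 = 2
  B^(n-1-k) = 3^1 mod 97 = 3
  Delta = 2 * 3 mod 97 = 6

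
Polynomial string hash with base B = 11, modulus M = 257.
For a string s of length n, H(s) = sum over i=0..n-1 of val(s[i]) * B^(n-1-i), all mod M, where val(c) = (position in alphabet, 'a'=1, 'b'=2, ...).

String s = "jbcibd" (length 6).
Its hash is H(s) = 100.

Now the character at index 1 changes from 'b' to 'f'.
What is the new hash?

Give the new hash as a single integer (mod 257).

Answer: 68

Derivation:
val('b') = 2, val('f') = 6
Position k = 1, exponent = n-1-k = 4
B^4 mod M = 11^4 mod 257 = 249
Delta = (6 - 2) * 249 mod 257 = 225
New hash = (100 + 225) mod 257 = 68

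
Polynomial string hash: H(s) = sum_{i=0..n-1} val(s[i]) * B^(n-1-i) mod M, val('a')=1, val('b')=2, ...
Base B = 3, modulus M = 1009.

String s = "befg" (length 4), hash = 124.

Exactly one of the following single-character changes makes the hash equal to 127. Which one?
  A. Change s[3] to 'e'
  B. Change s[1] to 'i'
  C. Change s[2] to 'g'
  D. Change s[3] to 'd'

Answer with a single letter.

Option A: s[3]='g'->'e', delta=(5-7)*3^0 mod 1009 = 1007, hash=124+1007 mod 1009 = 122
Option B: s[1]='e'->'i', delta=(9-5)*3^2 mod 1009 = 36, hash=124+36 mod 1009 = 160
Option C: s[2]='f'->'g', delta=(7-6)*3^1 mod 1009 = 3, hash=124+3 mod 1009 = 127 <-- target
Option D: s[3]='g'->'d', delta=(4-7)*3^0 mod 1009 = 1006, hash=124+1006 mod 1009 = 121

Answer: C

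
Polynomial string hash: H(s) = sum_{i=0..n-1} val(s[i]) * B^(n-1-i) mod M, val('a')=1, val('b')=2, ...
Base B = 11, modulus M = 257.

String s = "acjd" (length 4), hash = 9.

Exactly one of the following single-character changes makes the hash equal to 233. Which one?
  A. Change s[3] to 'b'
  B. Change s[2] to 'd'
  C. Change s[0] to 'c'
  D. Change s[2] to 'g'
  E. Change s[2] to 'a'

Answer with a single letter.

Answer: D

Derivation:
Option A: s[3]='d'->'b', delta=(2-4)*11^0 mod 257 = 255, hash=9+255 mod 257 = 7
Option B: s[2]='j'->'d', delta=(4-10)*11^1 mod 257 = 191, hash=9+191 mod 257 = 200
Option C: s[0]='a'->'c', delta=(3-1)*11^3 mod 257 = 92, hash=9+92 mod 257 = 101
Option D: s[2]='j'->'g', delta=(7-10)*11^1 mod 257 = 224, hash=9+224 mod 257 = 233 <-- target
Option E: s[2]='j'->'a', delta=(1-10)*11^1 mod 257 = 158, hash=9+158 mod 257 = 167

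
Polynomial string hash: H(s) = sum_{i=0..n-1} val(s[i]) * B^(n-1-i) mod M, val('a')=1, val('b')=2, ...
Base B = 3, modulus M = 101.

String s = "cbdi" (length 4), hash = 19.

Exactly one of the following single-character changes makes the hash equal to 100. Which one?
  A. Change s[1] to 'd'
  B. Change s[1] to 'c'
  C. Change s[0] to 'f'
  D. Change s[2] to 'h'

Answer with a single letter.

Option A: s[1]='b'->'d', delta=(4-2)*3^2 mod 101 = 18, hash=19+18 mod 101 = 37
Option B: s[1]='b'->'c', delta=(3-2)*3^2 mod 101 = 9, hash=19+9 mod 101 = 28
Option C: s[0]='c'->'f', delta=(6-3)*3^3 mod 101 = 81, hash=19+81 mod 101 = 100 <-- target
Option D: s[2]='d'->'h', delta=(8-4)*3^1 mod 101 = 12, hash=19+12 mod 101 = 31

Answer: C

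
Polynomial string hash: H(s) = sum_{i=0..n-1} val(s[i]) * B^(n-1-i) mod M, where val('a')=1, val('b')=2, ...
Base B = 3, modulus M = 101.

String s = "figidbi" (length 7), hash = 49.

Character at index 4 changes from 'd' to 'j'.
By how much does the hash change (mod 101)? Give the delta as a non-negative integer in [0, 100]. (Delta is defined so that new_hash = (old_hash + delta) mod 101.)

Delta formula: (val(new) - val(old)) * B^(n-1-k) mod M
  val('j') - val('d') = 10 - 4 = 6
  B^(n-1-k) = 3^2 mod 101 = 9
  Delta = 6 * 9 mod 101 = 54

Answer: 54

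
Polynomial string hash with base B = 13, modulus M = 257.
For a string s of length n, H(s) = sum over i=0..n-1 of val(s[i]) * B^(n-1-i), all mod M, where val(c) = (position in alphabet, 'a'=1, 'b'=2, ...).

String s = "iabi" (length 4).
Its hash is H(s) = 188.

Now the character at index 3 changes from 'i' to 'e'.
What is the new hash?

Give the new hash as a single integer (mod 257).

val('i') = 9, val('e') = 5
Position k = 3, exponent = n-1-k = 0
B^0 mod M = 13^0 mod 257 = 1
Delta = (5 - 9) * 1 mod 257 = 253
New hash = (188 + 253) mod 257 = 184

Answer: 184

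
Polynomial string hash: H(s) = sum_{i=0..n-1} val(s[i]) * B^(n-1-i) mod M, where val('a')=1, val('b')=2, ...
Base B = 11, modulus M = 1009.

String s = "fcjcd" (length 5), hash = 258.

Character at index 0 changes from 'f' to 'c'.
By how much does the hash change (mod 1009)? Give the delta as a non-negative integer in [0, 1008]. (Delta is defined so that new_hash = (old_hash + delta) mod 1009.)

Delta formula: (val(new) - val(old)) * B^(n-1-k) mod M
  val('c') - val('f') = 3 - 6 = -3
  B^(n-1-k) = 11^4 mod 1009 = 515
  Delta = -3 * 515 mod 1009 = 473

Answer: 473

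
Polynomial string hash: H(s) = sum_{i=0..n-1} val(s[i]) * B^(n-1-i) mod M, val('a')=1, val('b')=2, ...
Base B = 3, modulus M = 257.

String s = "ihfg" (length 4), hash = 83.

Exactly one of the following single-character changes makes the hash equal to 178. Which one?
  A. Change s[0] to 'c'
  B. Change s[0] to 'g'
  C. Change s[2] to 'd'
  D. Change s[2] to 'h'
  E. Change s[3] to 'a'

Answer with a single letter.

Option A: s[0]='i'->'c', delta=(3-9)*3^3 mod 257 = 95, hash=83+95 mod 257 = 178 <-- target
Option B: s[0]='i'->'g', delta=(7-9)*3^3 mod 257 = 203, hash=83+203 mod 257 = 29
Option C: s[2]='f'->'d', delta=(4-6)*3^1 mod 257 = 251, hash=83+251 mod 257 = 77
Option D: s[2]='f'->'h', delta=(8-6)*3^1 mod 257 = 6, hash=83+6 mod 257 = 89
Option E: s[3]='g'->'a', delta=(1-7)*3^0 mod 257 = 251, hash=83+251 mod 257 = 77

Answer: A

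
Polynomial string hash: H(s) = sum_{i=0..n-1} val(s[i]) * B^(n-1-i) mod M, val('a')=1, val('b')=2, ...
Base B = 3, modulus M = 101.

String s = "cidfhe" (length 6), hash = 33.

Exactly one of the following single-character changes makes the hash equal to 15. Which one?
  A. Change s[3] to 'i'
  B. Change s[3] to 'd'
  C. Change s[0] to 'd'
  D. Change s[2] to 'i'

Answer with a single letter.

Answer: B

Derivation:
Option A: s[3]='f'->'i', delta=(9-6)*3^2 mod 101 = 27, hash=33+27 mod 101 = 60
Option B: s[3]='f'->'d', delta=(4-6)*3^2 mod 101 = 83, hash=33+83 mod 101 = 15 <-- target
Option C: s[0]='c'->'d', delta=(4-3)*3^5 mod 101 = 41, hash=33+41 mod 101 = 74
Option D: s[2]='d'->'i', delta=(9-4)*3^3 mod 101 = 34, hash=33+34 mod 101 = 67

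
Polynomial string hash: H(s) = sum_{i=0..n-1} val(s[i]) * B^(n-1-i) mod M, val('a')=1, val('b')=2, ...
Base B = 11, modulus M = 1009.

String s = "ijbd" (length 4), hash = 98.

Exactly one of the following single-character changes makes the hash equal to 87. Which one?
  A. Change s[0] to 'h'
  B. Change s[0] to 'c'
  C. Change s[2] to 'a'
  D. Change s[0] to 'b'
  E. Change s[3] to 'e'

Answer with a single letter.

Option A: s[0]='i'->'h', delta=(8-9)*11^3 mod 1009 = 687, hash=98+687 mod 1009 = 785
Option B: s[0]='i'->'c', delta=(3-9)*11^3 mod 1009 = 86, hash=98+86 mod 1009 = 184
Option C: s[2]='b'->'a', delta=(1-2)*11^1 mod 1009 = 998, hash=98+998 mod 1009 = 87 <-- target
Option D: s[0]='i'->'b', delta=(2-9)*11^3 mod 1009 = 773, hash=98+773 mod 1009 = 871
Option E: s[3]='d'->'e', delta=(5-4)*11^0 mod 1009 = 1, hash=98+1 mod 1009 = 99

Answer: C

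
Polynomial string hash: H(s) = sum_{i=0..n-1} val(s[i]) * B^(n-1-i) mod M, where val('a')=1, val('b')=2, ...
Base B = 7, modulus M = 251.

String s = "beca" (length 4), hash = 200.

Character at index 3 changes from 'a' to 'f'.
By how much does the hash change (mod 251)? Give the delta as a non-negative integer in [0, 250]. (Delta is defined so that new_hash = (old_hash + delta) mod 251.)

Delta formula: (val(new) - val(old)) * B^(n-1-k) mod M
  val('f') - val('a') = 6 - 1 = 5
  B^(n-1-k) = 7^0 mod 251 = 1
  Delta = 5 * 1 mod 251 = 5

Answer: 5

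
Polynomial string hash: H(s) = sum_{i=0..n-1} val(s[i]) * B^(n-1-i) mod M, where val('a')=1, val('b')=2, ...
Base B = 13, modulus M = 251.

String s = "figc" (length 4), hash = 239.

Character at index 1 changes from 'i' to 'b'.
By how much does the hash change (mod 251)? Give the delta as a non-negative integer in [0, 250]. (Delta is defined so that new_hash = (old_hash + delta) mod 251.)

Delta formula: (val(new) - val(old)) * B^(n-1-k) mod M
  val('b') - val('i') = 2 - 9 = -7
  B^(n-1-k) = 13^2 mod 251 = 169
  Delta = -7 * 169 mod 251 = 72

Answer: 72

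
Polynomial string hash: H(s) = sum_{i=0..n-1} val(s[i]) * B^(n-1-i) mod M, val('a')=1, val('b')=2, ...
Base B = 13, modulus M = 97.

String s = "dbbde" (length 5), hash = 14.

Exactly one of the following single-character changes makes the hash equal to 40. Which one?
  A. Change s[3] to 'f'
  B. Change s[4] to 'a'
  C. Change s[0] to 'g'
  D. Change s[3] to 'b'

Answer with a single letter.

Answer: A

Derivation:
Option A: s[3]='d'->'f', delta=(6-4)*13^1 mod 97 = 26, hash=14+26 mod 97 = 40 <-- target
Option B: s[4]='e'->'a', delta=(1-5)*13^0 mod 97 = 93, hash=14+93 mod 97 = 10
Option C: s[0]='d'->'g', delta=(7-4)*13^4 mod 97 = 32, hash=14+32 mod 97 = 46
Option D: s[3]='d'->'b', delta=(2-4)*13^1 mod 97 = 71, hash=14+71 mod 97 = 85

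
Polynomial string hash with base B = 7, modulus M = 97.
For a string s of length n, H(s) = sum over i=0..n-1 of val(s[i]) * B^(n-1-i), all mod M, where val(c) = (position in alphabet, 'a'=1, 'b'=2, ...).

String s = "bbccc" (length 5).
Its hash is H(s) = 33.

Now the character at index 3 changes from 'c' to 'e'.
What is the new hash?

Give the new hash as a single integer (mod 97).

val('c') = 3, val('e') = 5
Position k = 3, exponent = n-1-k = 1
B^1 mod M = 7^1 mod 97 = 7
Delta = (5 - 3) * 7 mod 97 = 14
New hash = (33 + 14) mod 97 = 47

Answer: 47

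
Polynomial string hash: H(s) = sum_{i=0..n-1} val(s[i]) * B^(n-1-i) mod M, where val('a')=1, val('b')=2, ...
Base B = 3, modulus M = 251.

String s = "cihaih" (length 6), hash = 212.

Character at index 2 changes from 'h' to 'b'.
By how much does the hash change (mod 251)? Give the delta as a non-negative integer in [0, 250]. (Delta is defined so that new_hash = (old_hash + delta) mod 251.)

Answer: 89

Derivation:
Delta formula: (val(new) - val(old)) * B^(n-1-k) mod M
  val('b') - val('h') = 2 - 8 = -6
  B^(n-1-k) = 3^3 mod 251 = 27
  Delta = -6 * 27 mod 251 = 89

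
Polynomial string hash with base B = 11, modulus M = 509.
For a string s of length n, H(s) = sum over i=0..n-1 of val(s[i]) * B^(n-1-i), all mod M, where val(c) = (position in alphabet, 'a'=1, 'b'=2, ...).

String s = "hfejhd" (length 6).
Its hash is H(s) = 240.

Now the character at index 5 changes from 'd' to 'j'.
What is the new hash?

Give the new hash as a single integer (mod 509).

Answer: 246

Derivation:
val('d') = 4, val('j') = 10
Position k = 5, exponent = n-1-k = 0
B^0 mod M = 11^0 mod 509 = 1
Delta = (10 - 4) * 1 mod 509 = 6
New hash = (240 + 6) mod 509 = 246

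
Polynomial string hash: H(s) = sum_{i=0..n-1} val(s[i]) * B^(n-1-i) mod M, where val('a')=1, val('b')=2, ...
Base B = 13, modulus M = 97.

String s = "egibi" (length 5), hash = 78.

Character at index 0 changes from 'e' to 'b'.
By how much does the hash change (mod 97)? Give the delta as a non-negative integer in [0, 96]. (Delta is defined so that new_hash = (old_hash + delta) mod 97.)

Answer: 65

Derivation:
Delta formula: (val(new) - val(old)) * B^(n-1-k) mod M
  val('b') - val('e') = 2 - 5 = -3
  B^(n-1-k) = 13^4 mod 97 = 43
  Delta = -3 * 43 mod 97 = 65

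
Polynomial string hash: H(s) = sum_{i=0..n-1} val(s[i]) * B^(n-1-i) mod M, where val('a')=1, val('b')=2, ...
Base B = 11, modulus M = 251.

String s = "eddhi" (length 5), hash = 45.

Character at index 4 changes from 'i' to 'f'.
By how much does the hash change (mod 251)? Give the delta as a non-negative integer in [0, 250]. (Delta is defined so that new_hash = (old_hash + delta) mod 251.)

Delta formula: (val(new) - val(old)) * B^(n-1-k) mod M
  val('f') - val('i') = 6 - 9 = -3
  B^(n-1-k) = 11^0 mod 251 = 1
  Delta = -3 * 1 mod 251 = 248

Answer: 248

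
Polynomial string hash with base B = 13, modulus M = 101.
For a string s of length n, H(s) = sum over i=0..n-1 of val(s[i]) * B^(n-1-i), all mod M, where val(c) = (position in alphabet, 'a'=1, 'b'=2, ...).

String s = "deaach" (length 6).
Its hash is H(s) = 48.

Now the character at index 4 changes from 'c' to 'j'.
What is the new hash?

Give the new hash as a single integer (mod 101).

Answer: 38

Derivation:
val('c') = 3, val('j') = 10
Position k = 4, exponent = n-1-k = 1
B^1 mod M = 13^1 mod 101 = 13
Delta = (10 - 3) * 13 mod 101 = 91
New hash = (48 + 91) mod 101 = 38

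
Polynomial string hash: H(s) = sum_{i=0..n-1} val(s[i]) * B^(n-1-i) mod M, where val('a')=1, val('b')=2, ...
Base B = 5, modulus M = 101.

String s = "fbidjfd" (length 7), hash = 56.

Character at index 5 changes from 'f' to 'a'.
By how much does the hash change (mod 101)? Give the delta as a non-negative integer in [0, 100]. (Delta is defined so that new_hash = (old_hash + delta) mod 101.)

Answer: 76

Derivation:
Delta formula: (val(new) - val(old)) * B^(n-1-k) mod M
  val('a') - val('f') = 1 - 6 = -5
  B^(n-1-k) = 5^1 mod 101 = 5
  Delta = -5 * 5 mod 101 = 76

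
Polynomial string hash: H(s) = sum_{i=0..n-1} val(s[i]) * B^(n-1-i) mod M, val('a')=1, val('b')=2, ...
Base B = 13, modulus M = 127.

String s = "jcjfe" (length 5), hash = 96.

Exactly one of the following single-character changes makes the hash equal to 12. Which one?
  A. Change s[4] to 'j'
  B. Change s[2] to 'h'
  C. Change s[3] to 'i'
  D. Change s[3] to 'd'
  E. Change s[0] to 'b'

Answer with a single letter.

Answer: B

Derivation:
Option A: s[4]='e'->'j', delta=(10-5)*13^0 mod 127 = 5, hash=96+5 mod 127 = 101
Option B: s[2]='j'->'h', delta=(8-10)*13^2 mod 127 = 43, hash=96+43 mod 127 = 12 <-- target
Option C: s[3]='f'->'i', delta=(9-6)*13^1 mod 127 = 39, hash=96+39 mod 127 = 8
Option D: s[3]='f'->'d', delta=(4-6)*13^1 mod 127 = 101, hash=96+101 mod 127 = 70
Option E: s[0]='j'->'b', delta=(2-10)*13^4 mod 127 = 112, hash=96+112 mod 127 = 81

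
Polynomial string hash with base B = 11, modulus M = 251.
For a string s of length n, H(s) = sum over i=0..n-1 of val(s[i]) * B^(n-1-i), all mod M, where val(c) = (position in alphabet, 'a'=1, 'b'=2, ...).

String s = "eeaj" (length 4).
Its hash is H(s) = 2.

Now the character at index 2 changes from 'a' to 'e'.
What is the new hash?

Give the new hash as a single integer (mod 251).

Answer: 46

Derivation:
val('a') = 1, val('e') = 5
Position k = 2, exponent = n-1-k = 1
B^1 mod M = 11^1 mod 251 = 11
Delta = (5 - 1) * 11 mod 251 = 44
New hash = (2 + 44) mod 251 = 46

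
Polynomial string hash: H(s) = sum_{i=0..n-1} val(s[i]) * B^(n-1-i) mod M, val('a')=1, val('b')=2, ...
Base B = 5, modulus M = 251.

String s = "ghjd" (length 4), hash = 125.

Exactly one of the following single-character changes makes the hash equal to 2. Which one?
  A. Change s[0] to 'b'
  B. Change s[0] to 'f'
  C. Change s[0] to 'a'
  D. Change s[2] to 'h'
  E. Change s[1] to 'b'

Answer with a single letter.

Answer: A

Derivation:
Option A: s[0]='g'->'b', delta=(2-7)*5^3 mod 251 = 128, hash=125+128 mod 251 = 2 <-- target
Option B: s[0]='g'->'f', delta=(6-7)*5^3 mod 251 = 126, hash=125+126 mod 251 = 0
Option C: s[0]='g'->'a', delta=(1-7)*5^3 mod 251 = 3, hash=125+3 mod 251 = 128
Option D: s[2]='j'->'h', delta=(8-10)*5^1 mod 251 = 241, hash=125+241 mod 251 = 115
Option E: s[1]='h'->'b', delta=(2-8)*5^2 mod 251 = 101, hash=125+101 mod 251 = 226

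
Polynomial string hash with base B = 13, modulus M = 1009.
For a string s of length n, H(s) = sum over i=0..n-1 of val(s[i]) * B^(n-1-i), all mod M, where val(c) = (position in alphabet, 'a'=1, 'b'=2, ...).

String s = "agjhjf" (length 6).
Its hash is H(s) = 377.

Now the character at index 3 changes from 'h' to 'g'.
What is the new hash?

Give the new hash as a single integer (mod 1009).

Answer: 208

Derivation:
val('h') = 8, val('g') = 7
Position k = 3, exponent = n-1-k = 2
B^2 mod M = 13^2 mod 1009 = 169
Delta = (7 - 8) * 169 mod 1009 = 840
New hash = (377 + 840) mod 1009 = 208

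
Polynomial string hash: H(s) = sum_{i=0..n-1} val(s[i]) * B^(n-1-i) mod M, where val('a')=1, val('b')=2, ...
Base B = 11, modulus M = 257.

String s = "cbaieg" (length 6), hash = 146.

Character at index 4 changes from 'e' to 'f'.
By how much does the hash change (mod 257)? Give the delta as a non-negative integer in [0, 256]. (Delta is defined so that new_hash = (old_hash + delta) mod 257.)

Answer: 11

Derivation:
Delta formula: (val(new) - val(old)) * B^(n-1-k) mod M
  val('f') - val('e') = 6 - 5 = 1
  B^(n-1-k) = 11^1 mod 257 = 11
  Delta = 1 * 11 mod 257 = 11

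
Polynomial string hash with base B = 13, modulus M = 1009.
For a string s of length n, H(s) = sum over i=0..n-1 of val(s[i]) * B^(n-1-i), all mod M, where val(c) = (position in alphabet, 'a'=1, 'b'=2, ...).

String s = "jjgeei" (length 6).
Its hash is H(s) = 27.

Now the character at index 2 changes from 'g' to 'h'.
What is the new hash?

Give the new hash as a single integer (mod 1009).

val('g') = 7, val('h') = 8
Position k = 2, exponent = n-1-k = 3
B^3 mod M = 13^3 mod 1009 = 179
Delta = (8 - 7) * 179 mod 1009 = 179
New hash = (27 + 179) mod 1009 = 206

Answer: 206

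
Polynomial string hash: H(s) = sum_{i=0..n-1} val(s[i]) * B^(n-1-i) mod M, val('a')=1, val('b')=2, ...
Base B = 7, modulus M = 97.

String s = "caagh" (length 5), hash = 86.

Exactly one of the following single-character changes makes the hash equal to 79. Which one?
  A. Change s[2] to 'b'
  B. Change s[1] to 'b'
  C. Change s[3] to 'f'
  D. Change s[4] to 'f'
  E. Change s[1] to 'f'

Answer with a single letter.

Answer: C

Derivation:
Option A: s[2]='a'->'b', delta=(2-1)*7^2 mod 97 = 49, hash=86+49 mod 97 = 38
Option B: s[1]='a'->'b', delta=(2-1)*7^3 mod 97 = 52, hash=86+52 mod 97 = 41
Option C: s[3]='g'->'f', delta=(6-7)*7^1 mod 97 = 90, hash=86+90 mod 97 = 79 <-- target
Option D: s[4]='h'->'f', delta=(6-8)*7^0 mod 97 = 95, hash=86+95 mod 97 = 84
Option E: s[1]='a'->'f', delta=(6-1)*7^3 mod 97 = 66, hash=86+66 mod 97 = 55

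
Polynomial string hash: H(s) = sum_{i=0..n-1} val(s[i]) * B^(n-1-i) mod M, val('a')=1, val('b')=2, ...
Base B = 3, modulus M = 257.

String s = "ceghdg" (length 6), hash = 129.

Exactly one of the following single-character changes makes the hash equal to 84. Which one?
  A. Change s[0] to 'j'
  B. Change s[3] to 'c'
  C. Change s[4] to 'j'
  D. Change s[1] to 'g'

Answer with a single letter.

Answer: B

Derivation:
Option A: s[0]='c'->'j', delta=(10-3)*3^5 mod 257 = 159, hash=129+159 mod 257 = 31
Option B: s[3]='h'->'c', delta=(3-8)*3^2 mod 257 = 212, hash=129+212 mod 257 = 84 <-- target
Option C: s[4]='d'->'j', delta=(10-4)*3^1 mod 257 = 18, hash=129+18 mod 257 = 147
Option D: s[1]='e'->'g', delta=(7-5)*3^4 mod 257 = 162, hash=129+162 mod 257 = 34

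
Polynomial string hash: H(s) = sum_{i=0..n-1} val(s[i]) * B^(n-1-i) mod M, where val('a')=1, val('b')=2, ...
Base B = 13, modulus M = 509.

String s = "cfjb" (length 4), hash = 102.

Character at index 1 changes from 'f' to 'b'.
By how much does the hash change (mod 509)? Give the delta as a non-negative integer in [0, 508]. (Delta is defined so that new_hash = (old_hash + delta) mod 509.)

Answer: 342

Derivation:
Delta formula: (val(new) - val(old)) * B^(n-1-k) mod M
  val('b') - val('f') = 2 - 6 = -4
  B^(n-1-k) = 13^2 mod 509 = 169
  Delta = -4 * 169 mod 509 = 342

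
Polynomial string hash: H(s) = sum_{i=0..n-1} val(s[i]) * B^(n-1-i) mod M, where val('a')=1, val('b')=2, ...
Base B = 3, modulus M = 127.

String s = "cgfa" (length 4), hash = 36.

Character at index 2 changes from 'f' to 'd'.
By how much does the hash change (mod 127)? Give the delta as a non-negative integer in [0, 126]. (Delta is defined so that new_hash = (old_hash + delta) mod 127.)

Answer: 121

Derivation:
Delta formula: (val(new) - val(old)) * B^(n-1-k) mod M
  val('d') - val('f') = 4 - 6 = -2
  B^(n-1-k) = 3^1 mod 127 = 3
  Delta = -2 * 3 mod 127 = 121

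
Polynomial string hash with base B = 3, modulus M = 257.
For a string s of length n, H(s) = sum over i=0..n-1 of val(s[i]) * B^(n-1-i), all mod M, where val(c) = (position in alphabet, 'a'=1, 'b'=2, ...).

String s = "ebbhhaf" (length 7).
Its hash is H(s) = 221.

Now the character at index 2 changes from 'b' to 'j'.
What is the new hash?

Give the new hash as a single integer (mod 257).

Answer: 98

Derivation:
val('b') = 2, val('j') = 10
Position k = 2, exponent = n-1-k = 4
B^4 mod M = 3^4 mod 257 = 81
Delta = (10 - 2) * 81 mod 257 = 134
New hash = (221 + 134) mod 257 = 98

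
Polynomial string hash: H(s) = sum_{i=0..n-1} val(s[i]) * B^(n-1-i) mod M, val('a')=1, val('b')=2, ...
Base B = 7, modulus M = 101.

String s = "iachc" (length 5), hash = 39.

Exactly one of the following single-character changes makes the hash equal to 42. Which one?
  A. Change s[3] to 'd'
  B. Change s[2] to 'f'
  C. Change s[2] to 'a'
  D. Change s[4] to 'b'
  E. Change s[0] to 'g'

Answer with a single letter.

Option A: s[3]='h'->'d', delta=(4-8)*7^1 mod 101 = 73, hash=39+73 mod 101 = 11
Option B: s[2]='c'->'f', delta=(6-3)*7^2 mod 101 = 46, hash=39+46 mod 101 = 85
Option C: s[2]='c'->'a', delta=(1-3)*7^2 mod 101 = 3, hash=39+3 mod 101 = 42 <-- target
Option D: s[4]='c'->'b', delta=(2-3)*7^0 mod 101 = 100, hash=39+100 mod 101 = 38
Option E: s[0]='i'->'g', delta=(7-9)*7^4 mod 101 = 46, hash=39+46 mod 101 = 85

Answer: C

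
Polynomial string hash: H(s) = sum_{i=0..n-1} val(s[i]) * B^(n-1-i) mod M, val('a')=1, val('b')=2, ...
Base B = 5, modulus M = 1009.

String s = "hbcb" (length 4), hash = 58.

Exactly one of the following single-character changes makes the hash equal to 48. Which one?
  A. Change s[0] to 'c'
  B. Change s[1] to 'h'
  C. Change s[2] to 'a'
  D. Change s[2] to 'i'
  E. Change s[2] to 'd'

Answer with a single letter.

Answer: C

Derivation:
Option A: s[0]='h'->'c', delta=(3-8)*5^3 mod 1009 = 384, hash=58+384 mod 1009 = 442
Option B: s[1]='b'->'h', delta=(8-2)*5^2 mod 1009 = 150, hash=58+150 mod 1009 = 208
Option C: s[2]='c'->'a', delta=(1-3)*5^1 mod 1009 = 999, hash=58+999 mod 1009 = 48 <-- target
Option D: s[2]='c'->'i', delta=(9-3)*5^1 mod 1009 = 30, hash=58+30 mod 1009 = 88
Option E: s[2]='c'->'d', delta=(4-3)*5^1 mod 1009 = 5, hash=58+5 mod 1009 = 63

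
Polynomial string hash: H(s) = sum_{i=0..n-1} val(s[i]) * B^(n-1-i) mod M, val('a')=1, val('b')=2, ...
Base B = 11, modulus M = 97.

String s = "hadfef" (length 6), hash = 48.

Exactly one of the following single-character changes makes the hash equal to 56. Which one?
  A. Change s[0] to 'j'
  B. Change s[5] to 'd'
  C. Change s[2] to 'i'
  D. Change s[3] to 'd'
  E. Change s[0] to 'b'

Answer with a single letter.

Answer: E

Derivation:
Option A: s[0]='h'->'j', delta=(10-8)*11^5 mod 97 = 62, hash=48+62 mod 97 = 13
Option B: s[5]='f'->'d', delta=(4-6)*11^0 mod 97 = 95, hash=48+95 mod 97 = 46
Option C: s[2]='d'->'i', delta=(9-4)*11^3 mod 97 = 59, hash=48+59 mod 97 = 10
Option D: s[3]='f'->'d', delta=(4-6)*11^2 mod 97 = 49, hash=48+49 mod 97 = 0
Option E: s[0]='h'->'b', delta=(2-8)*11^5 mod 97 = 8, hash=48+8 mod 97 = 56 <-- target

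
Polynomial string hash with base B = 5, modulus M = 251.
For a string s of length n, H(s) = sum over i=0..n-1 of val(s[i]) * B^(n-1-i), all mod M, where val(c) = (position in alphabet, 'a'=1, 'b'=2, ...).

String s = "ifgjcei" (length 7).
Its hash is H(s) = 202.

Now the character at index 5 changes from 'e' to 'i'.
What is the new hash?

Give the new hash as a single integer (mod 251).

val('e') = 5, val('i') = 9
Position k = 5, exponent = n-1-k = 1
B^1 mod M = 5^1 mod 251 = 5
Delta = (9 - 5) * 5 mod 251 = 20
New hash = (202 + 20) mod 251 = 222

Answer: 222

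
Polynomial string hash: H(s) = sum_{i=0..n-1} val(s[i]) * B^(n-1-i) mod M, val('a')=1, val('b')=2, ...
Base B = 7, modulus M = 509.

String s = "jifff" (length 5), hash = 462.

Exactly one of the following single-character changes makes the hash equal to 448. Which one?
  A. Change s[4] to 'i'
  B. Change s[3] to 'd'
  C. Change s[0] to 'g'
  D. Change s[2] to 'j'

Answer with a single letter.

Option A: s[4]='f'->'i', delta=(9-6)*7^0 mod 509 = 3, hash=462+3 mod 509 = 465
Option B: s[3]='f'->'d', delta=(4-6)*7^1 mod 509 = 495, hash=462+495 mod 509 = 448 <-- target
Option C: s[0]='j'->'g', delta=(7-10)*7^4 mod 509 = 432, hash=462+432 mod 509 = 385
Option D: s[2]='f'->'j', delta=(10-6)*7^2 mod 509 = 196, hash=462+196 mod 509 = 149

Answer: B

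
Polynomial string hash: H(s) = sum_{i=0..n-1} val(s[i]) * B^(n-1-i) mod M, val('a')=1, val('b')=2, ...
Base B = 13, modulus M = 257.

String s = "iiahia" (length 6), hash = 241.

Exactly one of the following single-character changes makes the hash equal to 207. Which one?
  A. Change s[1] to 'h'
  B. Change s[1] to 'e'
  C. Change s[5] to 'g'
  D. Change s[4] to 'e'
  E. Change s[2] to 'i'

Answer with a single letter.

Option A: s[1]='i'->'h', delta=(8-9)*13^4 mod 257 = 223, hash=241+223 mod 257 = 207 <-- target
Option B: s[1]='i'->'e', delta=(5-9)*13^4 mod 257 = 121, hash=241+121 mod 257 = 105
Option C: s[5]='a'->'g', delta=(7-1)*13^0 mod 257 = 6, hash=241+6 mod 257 = 247
Option D: s[4]='i'->'e', delta=(5-9)*13^1 mod 257 = 205, hash=241+205 mod 257 = 189
Option E: s[2]='a'->'i', delta=(9-1)*13^3 mod 257 = 100, hash=241+100 mod 257 = 84

Answer: A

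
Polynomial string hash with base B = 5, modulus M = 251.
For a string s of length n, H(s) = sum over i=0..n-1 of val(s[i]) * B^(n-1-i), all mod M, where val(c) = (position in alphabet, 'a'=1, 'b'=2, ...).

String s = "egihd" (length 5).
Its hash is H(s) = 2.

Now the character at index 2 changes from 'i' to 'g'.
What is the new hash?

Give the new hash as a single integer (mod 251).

val('i') = 9, val('g') = 7
Position k = 2, exponent = n-1-k = 2
B^2 mod M = 5^2 mod 251 = 25
Delta = (7 - 9) * 25 mod 251 = 201
New hash = (2 + 201) mod 251 = 203

Answer: 203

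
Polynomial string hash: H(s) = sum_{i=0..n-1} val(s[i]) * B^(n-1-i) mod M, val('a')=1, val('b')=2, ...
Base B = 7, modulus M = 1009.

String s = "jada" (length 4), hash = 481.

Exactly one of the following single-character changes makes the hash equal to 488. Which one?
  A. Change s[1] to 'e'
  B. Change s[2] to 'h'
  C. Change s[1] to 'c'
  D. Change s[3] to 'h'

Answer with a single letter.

Option A: s[1]='a'->'e', delta=(5-1)*7^2 mod 1009 = 196, hash=481+196 mod 1009 = 677
Option B: s[2]='d'->'h', delta=(8-4)*7^1 mod 1009 = 28, hash=481+28 mod 1009 = 509
Option C: s[1]='a'->'c', delta=(3-1)*7^2 mod 1009 = 98, hash=481+98 mod 1009 = 579
Option D: s[3]='a'->'h', delta=(8-1)*7^0 mod 1009 = 7, hash=481+7 mod 1009 = 488 <-- target

Answer: D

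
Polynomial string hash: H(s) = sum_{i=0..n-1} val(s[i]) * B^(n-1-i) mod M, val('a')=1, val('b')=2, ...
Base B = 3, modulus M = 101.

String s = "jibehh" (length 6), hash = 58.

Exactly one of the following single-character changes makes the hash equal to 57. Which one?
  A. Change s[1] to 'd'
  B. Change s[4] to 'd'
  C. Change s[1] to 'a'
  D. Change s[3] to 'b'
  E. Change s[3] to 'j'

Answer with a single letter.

Answer: A

Derivation:
Option A: s[1]='i'->'d', delta=(4-9)*3^4 mod 101 = 100, hash=58+100 mod 101 = 57 <-- target
Option B: s[4]='h'->'d', delta=(4-8)*3^1 mod 101 = 89, hash=58+89 mod 101 = 46
Option C: s[1]='i'->'a', delta=(1-9)*3^4 mod 101 = 59, hash=58+59 mod 101 = 16
Option D: s[3]='e'->'b', delta=(2-5)*3^2 mod 101 = 74, hash=58+74 mod 101 = 31
Option E: s[3]='e'->'j', delta=(10-5)*3^2 mod 101 = 45, hash=58+45 mod 101 = 2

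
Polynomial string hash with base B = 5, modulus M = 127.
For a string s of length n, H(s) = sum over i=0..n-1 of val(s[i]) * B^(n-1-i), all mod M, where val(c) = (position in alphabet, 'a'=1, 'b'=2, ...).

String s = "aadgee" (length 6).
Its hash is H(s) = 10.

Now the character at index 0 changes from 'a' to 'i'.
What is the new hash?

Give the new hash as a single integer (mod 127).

val('a') = 1, val('i') = 9
Position k = 0, exponent = n-1-k = 5
B^5 mod M = 5^5 mod 127 = 77
Delta = (9 - 1) * 77 mod 127 = 108
New hash = (10 + 108) mod 127 = 118

Answer: 118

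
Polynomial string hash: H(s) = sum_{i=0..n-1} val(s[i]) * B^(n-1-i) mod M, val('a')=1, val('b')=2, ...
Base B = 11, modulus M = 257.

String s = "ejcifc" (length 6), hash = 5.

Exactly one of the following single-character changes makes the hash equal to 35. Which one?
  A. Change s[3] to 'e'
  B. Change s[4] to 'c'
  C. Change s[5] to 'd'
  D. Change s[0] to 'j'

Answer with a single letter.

Answer: A

Derivation:
Option A: s[3]='i'->'e', delta=(5-9)*11^2 mod 257 = 30, hash=5+30 mod 257 = 35 <-- target
Option B: s[4]='f'->'c', delta=(3-6)*11^1 mod 257 = 224, hash=5+224 mod 257 = 229
Option C: s[5]='c'->'d', delta=(4-3)*11^0 mod 257 = 1, hash=5+1 mod 257 = 6
Option D: s[0]='e'->'j', delta=(10-5)*11^5 mod 257 = 74, hash=5+74 mod 257 = 79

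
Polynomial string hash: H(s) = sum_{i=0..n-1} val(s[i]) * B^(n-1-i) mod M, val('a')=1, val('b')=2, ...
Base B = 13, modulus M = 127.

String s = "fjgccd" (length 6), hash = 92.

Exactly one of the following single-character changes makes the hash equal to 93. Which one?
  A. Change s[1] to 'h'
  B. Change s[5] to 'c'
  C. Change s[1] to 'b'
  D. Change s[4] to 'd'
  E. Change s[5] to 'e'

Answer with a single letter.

Answer: E

Derivation:
Option A: s[1]='j'->'h', delta=(8-10)*13^4 mod 127 = 28, hash=92+28 mod 127 = 120
Option B: s[5]='d'->'c', delta=(3-4)*13^0 mod 127 = 126, hash=92+126 mod 127 = 91
Option C: s[1]='j'->'b', delta=(2-10)*13^4 mod 127 = 112, hash=92+112 mod 127 = 77
Option D: s[4]='c'->'d', delta=(4-3)*13^1 mod 127 = 13, hash=92+13 mod 127 = 105
Option E: s[5]='d'->'e', delta=(5-4)*13^0 mod 127 = 1, hash=92+1 mod 127 = 93 <-- target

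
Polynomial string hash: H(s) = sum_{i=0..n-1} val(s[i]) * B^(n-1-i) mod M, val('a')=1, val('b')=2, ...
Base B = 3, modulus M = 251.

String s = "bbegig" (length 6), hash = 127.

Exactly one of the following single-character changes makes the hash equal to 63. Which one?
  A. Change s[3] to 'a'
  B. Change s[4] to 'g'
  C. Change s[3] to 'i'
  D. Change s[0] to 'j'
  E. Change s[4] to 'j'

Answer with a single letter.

Option A: s[3]='g'->'a', delta=(1-7)*3^2 mod 251 = 197, hash=127+197 mod 251 = 73
Option B: s[4]='i'->'g', delta=(7-9)*3^1 mod 251 = 245, hash=127+245 mod 251 = 121
Option C: s[3]='g'->'i', delta=(9-7)*3^2 mod 251 = 18, hash=127+18 mod 251 = 145
Option D: s[0]='b'->'j', delta=(10-2)*3^5 mod 251 = 187, hash=127+187 mod 251 = 63 <-- target
Option E: s[4]='i'->'j', delta=(10-9)*3^1 mod 251 = 3, hash=127+3 mod 251 = 130

Answer: D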